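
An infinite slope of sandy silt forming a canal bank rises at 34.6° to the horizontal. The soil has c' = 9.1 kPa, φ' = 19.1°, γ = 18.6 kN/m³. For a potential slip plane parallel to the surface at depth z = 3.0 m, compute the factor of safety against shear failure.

FS = 0.85

For an infinite slope with a slip plane parallel to the surface (no pore pressure): FS = [c' + γz cos²β tanφ'] / [γz sinβ cosβ].
γz = 18.6·3.0 = 55.80 kN/m²
Numerator = 9.1 + 55.80·cos²34.6°·tan19.1° = 9.1 + 55.80·0.6776·0.3463 = 22.192 kPa
Denominator = 55.80·sin34.6°·cos34.6° = 55.80·0.5678·0.8231 = 26.082 kPa
FS = 22.192 / 26.082 = 0.851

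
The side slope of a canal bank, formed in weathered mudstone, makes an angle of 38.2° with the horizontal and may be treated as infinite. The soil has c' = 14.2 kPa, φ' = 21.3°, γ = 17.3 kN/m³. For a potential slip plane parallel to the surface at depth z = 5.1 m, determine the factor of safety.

For an infinite slope with a slip plane parallel to the surface (no pore pressure): FS = [c' + γz cos²β tanφ'] / [γz sinβ cosβ].
γz = 17.3·5.1 = 88.23 kN/m²
Numerator = 14.2 + 88.23·cos²38.2°·tan21.3° = 14.2 + 88.23·0.6176·0.3899 = 35.444 kPa
Denominator = 88.23·sin38.2°·cos38.2° = 88.23·0.6184·0.7859 = 42.878 kPa
FS = 35.444 / 42.878 = 0.827

FS = 0.83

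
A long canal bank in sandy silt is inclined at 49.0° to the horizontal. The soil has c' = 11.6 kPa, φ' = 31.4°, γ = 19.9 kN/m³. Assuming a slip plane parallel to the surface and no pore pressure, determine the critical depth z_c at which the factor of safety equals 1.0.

z_c = 2.51 m

Setting FS = 1.00 in FS = [c' + γz cos²β tanφ'] / [γz sinβ cosβ] and solving for z:
z = c' / [γ cosβ (FS·sinβ − cosβ·tanφ')]
  = 11.6 / [19.9·cos49.0°·(1.00·sin49.0° − cos49.0°·tan31.4°)]
  = 11.6 / [19.9·0.6561·(1.00·0.7547 − 0.6561·0.6104)]
  = 11.6 / 4.6249 = 2.508 m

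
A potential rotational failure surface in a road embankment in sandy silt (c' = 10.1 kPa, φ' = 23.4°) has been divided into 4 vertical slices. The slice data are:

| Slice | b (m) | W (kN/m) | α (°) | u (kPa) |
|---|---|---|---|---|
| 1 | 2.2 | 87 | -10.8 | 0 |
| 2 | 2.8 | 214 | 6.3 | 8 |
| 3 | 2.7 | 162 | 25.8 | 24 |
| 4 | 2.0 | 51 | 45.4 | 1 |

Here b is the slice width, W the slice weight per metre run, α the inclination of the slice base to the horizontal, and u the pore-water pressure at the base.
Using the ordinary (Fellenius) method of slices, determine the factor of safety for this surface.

FS = 2.42

Ordinary method of slices: FS = Σ[c'·Δl_i + (W_i cosα_i − u_i·Δl_i)·tanφ'] / Σ W_i sinα_i, with Δl_i = b_i / cosα_i.
Slice 1: Δl = 2.2/cos(-10.8°) = 2.240 m; N'_1 = 87·cos(-10.8°) − 0·2.240 = 85.5; c'Δl = 22.62; W sinα = -16.3
Slice 2: Δl = 2.8/cos6.3° = 2.817 m; N'_2 = 214·cos6.3° − 8·2.817 = 190.2; c'Δl = 28.45; W sinα = 23.5
Slice 3: Δl = 2.7/cos25.8° = 2.999 m; N'_3 = 162·cos25.8° − 24·2.999 = 73.9; c'Δl = 30.29; W sinα = 70.5
Slice 4: Δl = 2.0/cos45.4° = 2.848 m; N'_4 = 51·cos45.4° − 1·2.848 = 33.0; c'Δl = 28.77; W sinα = 36.3
Σc'Δl = 110.1 kN/m; ΣN' = 382.5 kN/m; ΣW sinα = 114.0 kN/m
Resisting = 110.1 + 382.5·tan23.4° = 110.1 + 165.5 = 275.6 kN/m
FS = 275.6 / 114.0 = 2.418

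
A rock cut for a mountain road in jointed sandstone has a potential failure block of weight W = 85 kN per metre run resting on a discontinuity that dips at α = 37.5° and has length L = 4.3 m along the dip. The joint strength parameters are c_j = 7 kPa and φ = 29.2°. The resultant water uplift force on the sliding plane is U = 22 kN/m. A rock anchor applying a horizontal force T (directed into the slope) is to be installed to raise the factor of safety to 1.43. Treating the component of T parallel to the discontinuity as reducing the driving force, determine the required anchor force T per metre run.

Resolving forces along and normal to the sliding plane, with the horizontal anchor force T adding T·sinα to the effective normal force and T·cosα acting up the plane against the driving force:
FS = [c_jL + (W cosα − U + T sinα) tanφ] / [W sinα − T cosα]
Without the anchor: N' = 45.4 kN/m, driving T_d = 51.7 kN/m, resisting R = 7·4.3 + 45.4·tan29.2° = 55.5 kN/m, FS = 1.07.
Setting FS = 1.43 and solving for T:
1.43·(51.7 − T cos37.5°) = 55.5 + T sin37.5°·tan29.2°
T·(sin37.5°·tan29.2° + 1.43·cos37.5°) = 1.43·51.7 − 55.5
T·(0.6088·0.5589 + 1.43·0.7934) = 74.0 − 55.5 = 18.5
T·1.4747 = 18.5
T = 12.5 kN/m

T = 13 kN/m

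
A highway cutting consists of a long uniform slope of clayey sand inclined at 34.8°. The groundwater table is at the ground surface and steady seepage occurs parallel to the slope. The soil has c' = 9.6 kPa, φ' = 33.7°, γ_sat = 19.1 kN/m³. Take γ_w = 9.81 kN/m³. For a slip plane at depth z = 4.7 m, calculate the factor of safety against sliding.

With seepage parallel to the slope and the water table at the surface, the effective normal stress on the slip plane uses the buoyant unit weight γ' = γ_sat − γ_w while the driving shear stress uses γ_sat:
FS = [c' + γ' z cos²β tanφ'] / [γ_sat z sinβ cosβ]
γ' = 19.1 − 9.81 = 9.29 kN/m³
Numerator = 9.6 + 9.29·4.7·cos²34.8°·tan33.7° = 9.6 + 9.29·4.7·0.6743·0.6669 = 29.235 kPa
Denominator = 19.1·4.7·sin34.8°·cos34.8° = 19.1·4.7·0.5707·0.8211 = 42.070 kPa
FS = 29.235 / 42.070 = 0.695

FS = 0.69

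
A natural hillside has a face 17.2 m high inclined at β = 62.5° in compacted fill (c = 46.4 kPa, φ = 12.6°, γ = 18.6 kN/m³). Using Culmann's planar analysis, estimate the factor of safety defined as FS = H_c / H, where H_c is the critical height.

FS = 1.41

H_c = (4c/γ) · sinβ cosφ / [1 − cos(β − φ)]
    = (4·46.4/18.6) · sin62.5°·cos12.6° / [1 − cos49.9°]
    = 9.978 · 0.8656 / 0.3559 = 24.27 m
FS = H_c / H = 24.27 / 17.2 = 1.411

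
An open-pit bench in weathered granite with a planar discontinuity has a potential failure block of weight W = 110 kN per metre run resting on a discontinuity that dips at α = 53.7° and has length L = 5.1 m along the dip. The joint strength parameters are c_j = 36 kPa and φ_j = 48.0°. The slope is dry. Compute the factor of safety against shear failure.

Resolving the block weight along and normal to the plane and applying the Mohr–Coulomb strength on the joint:
N' = W cosα = 110·cos53.7° = 65.1 kN/m
Driving force T = W sinα = 110·sin53.7° = 88.7 kN/m
Resisting force R = c_j·L + N'·tanφ_j = 36·5.1 + 65.1·tan48.0° = 183.6 + 72.3 = 255.9 kN/m
FS = R / T = 255.9 / 88.7 = 2.887

FS = 2.89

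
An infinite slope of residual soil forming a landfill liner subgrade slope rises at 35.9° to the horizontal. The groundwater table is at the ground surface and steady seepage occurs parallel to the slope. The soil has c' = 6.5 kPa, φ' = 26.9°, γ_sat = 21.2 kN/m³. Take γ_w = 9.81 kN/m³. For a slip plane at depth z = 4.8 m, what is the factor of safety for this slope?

With seepage parallel to the slope and the water table at the surface, the effective normal stress on the slip plane uses the buoyant unit weight γ' = γ_sat − γ_w while the driving shear stress uses γ_sat:
FS = [c' + γ' z cos²β tanφ'] / [γ_sat z sinβ cosβ]
γ' = 21.2 − 9.81 = 11.39 kN/m³
Numerator = 6.5 + 11.39·4.8·cos²35.9°·tan26.9° = 6.5 + 11.39·4.8·0.6562·0.5073 = 24.700 kPa
Denominator = 21.2·4.8·sin35.9°·cos35.9° = 21.2·4.8·0.5864·0.8100 = 48.335 kPa
FS = 24.700 / 48.335 = 0.511

FS = 0.51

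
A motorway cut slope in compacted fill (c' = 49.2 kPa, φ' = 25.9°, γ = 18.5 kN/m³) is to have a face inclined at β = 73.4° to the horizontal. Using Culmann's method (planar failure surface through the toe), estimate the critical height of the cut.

H_c = 28.27 m

Culmann's analysis gives the critical failure plane at α_cr = (β + φ')/2 = (73.4 + 25.9)/2 = 49.7°, and the critical height
H_c = (4c'/γ) · sinβ cosφ' / [1 − cos(β − φ')]
    = (4·49.2/18.5) · sin73.4°·cos25.9° / [1 − cos(47.5°)]
    = 10.638 · 0.9583·0.8996 / [1 − 0.6756]
    = 10.638 · 0.8621 / 0.3244
    = 28.27 m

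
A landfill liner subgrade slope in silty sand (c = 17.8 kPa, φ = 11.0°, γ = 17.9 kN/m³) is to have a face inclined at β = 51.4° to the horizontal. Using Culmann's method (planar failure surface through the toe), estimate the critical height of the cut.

H_c = 12.80 m

Culmann's analysis gives the critical failure plane at α_cr = (β + φ)/2 = (51.4 + 11.0)/2 = 31.2°, and the critical height
H_c = (4c/γ) · sinβ cosφ / [1 − cos(β − φ)]
    = (4·17.8/17.9) · sin51.4°·cos11.0° / [1 − cos(40.4°)]
    = 3.978 · 0.7815·0.9816 / [1 − 0.7615]
    = 3.978 · 0.7672 / 0.2385
    = 12.80 m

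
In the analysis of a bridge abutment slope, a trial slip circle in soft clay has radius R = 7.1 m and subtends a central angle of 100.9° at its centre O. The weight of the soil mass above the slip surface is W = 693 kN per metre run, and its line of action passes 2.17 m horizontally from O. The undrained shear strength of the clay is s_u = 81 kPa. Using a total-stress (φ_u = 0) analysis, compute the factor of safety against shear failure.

Taking moments about the centre O, the resisting moment is provided by the undrained shear strength acting along the arc:
Arc length L_a = R·θ = 7.1·(100.9°·π/180) = 7.1·1.7610 = 12.50 m
M_R = s_u·L_a·R = 81·12.50·7.1 = 7190.7 kN·m/m
M_D = W·d = 693·2.17 = 1503.8 kN·m/m
FS = M_R / M_D = 7190.7 / 1503.8 = 4.782

FS = 4.78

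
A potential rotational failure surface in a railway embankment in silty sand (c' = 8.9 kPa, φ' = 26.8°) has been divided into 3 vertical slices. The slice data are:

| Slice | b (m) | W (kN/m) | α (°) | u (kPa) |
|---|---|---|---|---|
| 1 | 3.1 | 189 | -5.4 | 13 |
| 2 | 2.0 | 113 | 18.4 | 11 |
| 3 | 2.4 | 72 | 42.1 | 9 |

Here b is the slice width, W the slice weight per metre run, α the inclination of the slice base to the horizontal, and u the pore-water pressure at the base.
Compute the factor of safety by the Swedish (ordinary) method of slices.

FS = 3.09

Ordinary method of slices: FS = Σ[c'·Δl_i + (W_i cosα_i − u_i·Δl_i)·tanφ'] / Σ W_i sinα_i, with Δl_i = b_i / cosα_i.
Slice 1: Δl = 3.1/cos(-5.4°) = 3.114 m; N'_1 = 189·cos(-5.4°) − 13·3.114 = 147.7; c'Δl = 27.71; W sinα = -17.8
Slice 2: Δl = 2.0/cos18.4° = 2.108 m; N'_2 = 113·cos18.4° − 11·2.108 = 84.0; c'Δl = 18.76; W sinα = 35.7
Slice 3: Δl = 2.4/cos42.1° = 3.235 m; N'_3 = 72·cos42.1° − 9·3.235 = 24.3; c'Δl = 28.79; W sinα = 48.3
Σc'Δl = 75.3 kN/m; ΣN' = 256.0 kN/m; ΣW sinα = 66.2 kN/m
Resisting = 75.3 + 256.0·tan26.8° = 75.3 + 129.3 = 204.6 kN/m
FS = 204.6 / 66.2 = 3.093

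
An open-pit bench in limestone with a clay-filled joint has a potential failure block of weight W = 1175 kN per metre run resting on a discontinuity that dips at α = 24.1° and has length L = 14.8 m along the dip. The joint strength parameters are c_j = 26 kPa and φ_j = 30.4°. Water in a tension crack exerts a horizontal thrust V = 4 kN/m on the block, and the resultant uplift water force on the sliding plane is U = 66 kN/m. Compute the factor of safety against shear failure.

Resolving the block weight along and normal to the plane and applying the Mohr–Coulomb strength on the joint:
N' = W cosα − U − V sinα = 1175·cos24.1° − 66 − 4·sin24.1° = 1004.9 kN/m
Driving force T = W sinα + V cosα = 1175·sin24.1° + 4·cos24.1° = 483.4 kN/m
Resisting force R = c_j·L + N'·tanφ_j = 26·14.8 + 1004.9·tan30.4° = 384.8 + 589.6 = 974.4 kN/m
FS = R / T = 974.4 / 483.4 = 2.016

FS = 2.02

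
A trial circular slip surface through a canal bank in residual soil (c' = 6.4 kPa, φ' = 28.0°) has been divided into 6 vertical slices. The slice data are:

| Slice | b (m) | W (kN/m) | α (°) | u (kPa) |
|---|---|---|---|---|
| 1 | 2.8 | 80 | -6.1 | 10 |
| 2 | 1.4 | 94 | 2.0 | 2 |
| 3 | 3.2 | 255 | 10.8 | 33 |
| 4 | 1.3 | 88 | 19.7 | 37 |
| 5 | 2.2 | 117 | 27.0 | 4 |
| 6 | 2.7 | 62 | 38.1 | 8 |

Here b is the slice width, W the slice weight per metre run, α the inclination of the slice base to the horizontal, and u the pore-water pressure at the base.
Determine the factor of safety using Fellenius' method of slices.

FS = 1.98

Ordinary method of slices: FS = Σ[c'·Δl_i + (W_i cosα_i − u_i·Δl_i)·tanφ'] / Σ W_i sinα_i, with Δl_i = b_i / cosα_i.
Slice 1: Δl = 2.8/cos(-6.1°) = 2.816 m; N'_1 = 80·cos(-6.1°) − 10·2.816 = 51.4; c'Δl = 18.02; W sinα = -8.5
Slice 2: Δl = 1.4/cos2.0° = 1.401 m; N'_2 = 94·cos2.0° − 2·1.401 = 91.1; c'Δl = 8.97; W sinα = 3.3
Slice 3: Δl = 3.2/cos10.8° = 3.258 m; N'_3 = 255·cos10.8° − 33·3.258 = 143.0; c'Δl = 20.85; W sinα = 47.8
Slice 4: Δl = 1.3/cos19.7° = 1.381 m; N'_4 = 88·cos19.7° − 37·1.381 = 31.8; c'Δl = 8.84; W sinα = 29.7
Slice 5: Δl = 2.2/cos27.0° = 2.469 m; N'_5 = 117·cos27.0° − 4·2.469 = 94.4; c'Δl = 15.80; W sinα = 53.1
Slice 6: Δl = 2.7/cos38.1° = 3.431 m; N'_6 = 62·cos38.1° − 8·3.431 = 21.3; c'Δl = 21.96; W sinα = 38.3
Σc'Δl = 94.4 kN/m; ΣN' = 433.0 kN/m; ΣW sinα = 163.6 kN/m
Resisting = 94.4 + 433.0·tan28.0° = 94.4 + 230.2 = 324.7 kN/m
FS = 324.7 / 163.6 = 1.984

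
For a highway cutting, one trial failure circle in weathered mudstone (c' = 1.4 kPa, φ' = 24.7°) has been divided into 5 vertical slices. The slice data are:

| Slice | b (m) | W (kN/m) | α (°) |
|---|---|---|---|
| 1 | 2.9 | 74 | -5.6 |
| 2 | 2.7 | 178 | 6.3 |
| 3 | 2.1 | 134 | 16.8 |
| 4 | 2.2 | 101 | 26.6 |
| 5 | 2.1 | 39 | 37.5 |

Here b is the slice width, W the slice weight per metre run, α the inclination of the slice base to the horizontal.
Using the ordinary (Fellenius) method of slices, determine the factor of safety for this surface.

Ordinary method of slices: FS = Σ[c'·Δl_i + (W_i cosα_i)·tanφ'] / Σ W_i sinα_i, with Δl_i = b_i / cosα_i.
Slice 1: Δl = 2.9/cos(-5.6°) = 2.914 m; N'_1 = 74·cos(-5.6°) = 73.6; c'Δl = 4.08; W sinα = -7.2
Slice 2: Δl = 2.7/cos6.3° = 2.716 m; N'_2 = 178·cos6.3° = 176.9; c'Δl = 3.80; W sinα = 19.5
Slice 3: Δl = 2.1/cos16.8° = 2.194 m; N'_3 = 134·cos16.8° = 128.3; c'Δl = 3.07; W sinα = 38.7
Slice 4: Δl = 2.2/cos26.6° = 2.460 m; N'_4 = 101·cos26.6° = 90.3; c'Δl = 3.44; W sinα = 45.2
Slice 5: Δl = 2.1/cos37.5° = 2.647 m; N'_5 = 39·cos37.5° = 30.9; c'Δl = 3.71; W sinα = 23.7
Σc'Δl = 18.1 kN/m; ΣN' = 500.1 kN/m; ΣW sinα = 120.0 kN/m
Resisting = 18.1 + 500.1·tan24.7° = 18.1 + 230.0 = 248.1 kN/m
FS = 248.1 / 120.0 = 2.068

FS = 2.07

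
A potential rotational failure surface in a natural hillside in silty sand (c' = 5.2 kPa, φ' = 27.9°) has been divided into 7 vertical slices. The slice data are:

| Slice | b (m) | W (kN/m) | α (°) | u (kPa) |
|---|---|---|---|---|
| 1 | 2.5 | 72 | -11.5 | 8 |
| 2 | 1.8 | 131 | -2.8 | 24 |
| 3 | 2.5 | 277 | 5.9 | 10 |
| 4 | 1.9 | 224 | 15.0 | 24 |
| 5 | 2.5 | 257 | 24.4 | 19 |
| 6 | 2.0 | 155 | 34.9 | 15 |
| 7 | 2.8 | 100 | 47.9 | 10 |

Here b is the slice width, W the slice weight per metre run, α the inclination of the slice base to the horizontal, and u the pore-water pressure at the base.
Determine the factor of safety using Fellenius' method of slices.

Ordinary method of slices: FS = Σ[c'·Δl_i + (W_i cosα_i − u_i·Δl_i)·tanφ'] / Σ W_i sinα_i, with Δl_i = b_i / cosα_i.
Slice 1: Δl = 2.5/cos(-11.5°) = 2.551 m; N'_1 = 72·cos(-11.5°) − 8·2.551 = 50.1; c'Δl = 13.27; W sinα = -14.4
Slice 2: Δl = 1.8/cos(-2.8°) = 1.802 m; N'_2 = 131·cos(-2.8°) − 24·1.802 = 87.6; c'Δl = 9.37; W sinα = -6.4
Slice 3: Δl = 2.5/cos5.9° = 2.513 m; N'_3 = 277·cos5.9° − 10·2.513 = 250.4; c'Δl = 13.07; W sinα = 28.5
Slice 4: Δl = 1.9/cos15.0° = 1.967 m; N'_4 = 224·cos15.0° − 24·1.967 = 169.2; c'Δl = 10.23; W sinα = 58.0
Slice 5: Δl = 2.5/cos24.4° = 2.745 m; N'_5 = 257·cos24.4° − 19·2.745 = 181.9; c'Δl = 14.27; W sinα = 106.2
Slice 6: Δl = 2.0/cos34.9° = 2.439 m; N'_6 = 155·cos34.9° − 15·2.439 = 90.5; c'Δl = 12.68; W sinα = 88.7
Slice 7: Δl = 2.8/cos47.9° = 4.176 m; N'_7 = 100·cos47.9° − 10·4.176 = 25.3; c'Δl = 21.72; W sinα = 74.2
Σc'Δl = 94.6 kN/m; ΣN' = 855.0 kN/m; ΣW sinα = 334.7 kN/m
Resisting = 94.6 + 855.0·tan27.9° = 94.6 + 452.7 = 547.3 kN/m
FS = 547.3 / 334.7 = 1.635

FS = 1.64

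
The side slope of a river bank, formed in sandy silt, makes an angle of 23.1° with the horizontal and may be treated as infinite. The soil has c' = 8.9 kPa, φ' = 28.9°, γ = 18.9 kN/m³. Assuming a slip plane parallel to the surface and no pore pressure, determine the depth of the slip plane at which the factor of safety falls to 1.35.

Setting FS = 1.35 in FS = [c' + γz cos²β tanφ'] / [γz sinβ cosβ] and solving for z:
z = c' / [γ cosβ (FS·sinβ − cosβ·tanφ')]
  = 8.9 / [18.9·cos23.1°·(1.35·sin23.1° − cos23.1°·tan28.9°)]
  = 8.9 / [18.9·0.9198·(1.35·0.3923 − 0.9198·0.5520)]
  = 8.9 / 0.3805 = 23.391 m

z = 23.39 m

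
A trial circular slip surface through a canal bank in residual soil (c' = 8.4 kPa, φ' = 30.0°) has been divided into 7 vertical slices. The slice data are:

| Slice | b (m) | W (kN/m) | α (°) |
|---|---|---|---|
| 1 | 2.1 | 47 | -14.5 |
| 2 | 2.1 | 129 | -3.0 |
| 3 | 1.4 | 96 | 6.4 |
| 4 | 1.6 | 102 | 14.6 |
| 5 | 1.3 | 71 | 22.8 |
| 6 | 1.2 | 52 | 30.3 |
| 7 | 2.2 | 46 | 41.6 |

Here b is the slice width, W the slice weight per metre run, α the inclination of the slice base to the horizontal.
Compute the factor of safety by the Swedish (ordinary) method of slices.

Ordinary method of slices: FS = Σ[c'·Δl_i + (W_i cosα_i)·tanφ'] / Σ W_i sinα_i, with Δl_i = b_i / cosα_i.
Slice 1: Δl = 2.1/cos(-14.5°) = 2.169 m; N'_1 = 47·cos(-14.5°) = 45.5; c'Δl = 18.22; W sinα = -11.8
Slice 2: Δl = 2.1/cos(-3.0°) = 2.103 m; N'_2 = 129·cos(-3.0°) = 128.8; c'Δl = 17.66; W sinα = -6.8
Slice 3: Δl = 1.4/cos6.4° = 1.409 m; N'_3 = 96·cos6.4° = 95.4; c'Δl = 11.83; W sinα = 10.7
Slice 4: Δl = 1.6/cos14.6° = 1.653 m; N'_4 = 102·cos14.6° = 98.7; c'Δl = 13.89; W sinα = 25.7
Slice 5: Δl = 1.3/cos22.8° = 1.410 m; N'_5 = 71·cos22.8° = 65.5; c'Δl = 11.85; W sinα = 27.5
Slice 6: Δl = 1.2/cos30.3° = 1.390 m; N'_6 = 52·cos30.3° = 44.9; c'Δl = 11.67; W sinα = 26.2
Slice 7: Δl = 2.2/cos41.6° = 2.942 m; N'_7 = 46·cos41.6° = 34.4; c'Δl = 24.71; W sinα = 30.5
Σc'Δl = 109.8 kN/m; ΣN' = 513.2 kN/m; ΣW sinα = 102.2 kN/m
Resisting = 109.8 + 513.2·tan30.0° = 109.8 + 296.3 = 406.1 kN/m
FS = 406.1 / 102.2 = 3.975

FS = 3.97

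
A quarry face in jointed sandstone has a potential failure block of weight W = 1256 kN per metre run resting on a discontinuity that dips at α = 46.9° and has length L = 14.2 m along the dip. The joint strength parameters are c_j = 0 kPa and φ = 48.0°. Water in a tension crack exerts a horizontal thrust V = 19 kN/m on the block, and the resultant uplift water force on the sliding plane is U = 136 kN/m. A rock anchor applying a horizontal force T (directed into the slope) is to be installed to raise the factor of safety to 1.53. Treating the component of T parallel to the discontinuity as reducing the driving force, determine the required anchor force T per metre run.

Resolving forces along and normal to the sliding plane, with the horizontal anchor force T adding T·sinα to the effective normal force and T·cosα acting up the plane against the driving force:
FS = [c_jL + (W cosα − U − V sinα + T sinα) tanφ] / [W sinα + V cosα − T cosα]
Without the anchor: N' = 708.3 kN/m, driving T_d = 930.1 kN/m, resisting R = 0·14.2 + 708.3·tan48.0° = 786.7 kN/m, FS = 0.85.
Setting FS = 1.53 and solving for T:
1.53·(930.1 − T cos46.9°) = 786.7 + T sin46.9°·tan48.0°
T·(sin46.9°·tan48.0° + 1.53·cos46.9°) = 1.53·930.1 − 786.7
T·(0.7302·1.1106 + 1.53·0.6833) = 1423.0 − 786.7 = 636.3
T·1.8563 = 636.3
T = 342.8 kN/m

T = 343 kN/m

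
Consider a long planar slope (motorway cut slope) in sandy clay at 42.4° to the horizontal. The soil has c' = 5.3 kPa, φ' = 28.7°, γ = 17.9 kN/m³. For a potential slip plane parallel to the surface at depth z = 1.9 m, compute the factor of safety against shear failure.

FS = 0.91

For an infinite slope with a slip plane parallel to the surface (no pore pressure): FS = [c' + γz cos²β tanφ'] / [γz sinβ cosβ].
γz = 17.9·1.9 = 34.01 kN/m²
Numerator = 5.3 + 34.01·cos²42.4°·tan28.7° = 5.3 + 34.01·0.5453·0.5475 = 15.454 kPa
Denominator = 34.01·sin42.4°·cos42.4° = 34.01·0.6743·0.7385 = 16.935 kPa
FS = 15.454 / 16.935 = 0.913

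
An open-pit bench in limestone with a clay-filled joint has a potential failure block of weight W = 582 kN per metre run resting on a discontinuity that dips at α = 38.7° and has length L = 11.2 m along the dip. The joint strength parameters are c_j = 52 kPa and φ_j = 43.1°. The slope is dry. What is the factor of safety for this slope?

Resolving the block weight along and normal to the plane and applying the Mohr–Coulomb strength on the joint:
N' = W cosα = 582·cos38.7° = 454.2 kN/m
Driving force T = W sinα = 582·sin38.7° = 363.9 kN/m
Resisting force R = c_j·L + N'·tanφ_j = 52·11.2 + 454.2·tan43.1° = 582.4 + 425.0 = 1007.4 kN/m
FS = R / T = 1007.4 / 363.9 = 2.769

FS = 2.77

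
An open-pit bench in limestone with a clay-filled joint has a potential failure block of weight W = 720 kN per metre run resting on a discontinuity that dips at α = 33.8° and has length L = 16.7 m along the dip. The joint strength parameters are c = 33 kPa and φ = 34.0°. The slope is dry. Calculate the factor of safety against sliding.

Resolving the block weight along and normal to the plane and applying the Mohr–Coulomb strength on the joint:
N' = W cosα = 720·cos33.8° = 598.3 kN/m
Driving force T = W sinα = 720·sin33.8° = 400.5 kN/m
Resisting force R = c·L + N'·tanφ = 33·16.7 + 598.3·tan34.0° = 551.1 + 403.6 = 954.7 kN/m
FS = R / T = 954.7 / 400.5 = 2.383

FS = 2.38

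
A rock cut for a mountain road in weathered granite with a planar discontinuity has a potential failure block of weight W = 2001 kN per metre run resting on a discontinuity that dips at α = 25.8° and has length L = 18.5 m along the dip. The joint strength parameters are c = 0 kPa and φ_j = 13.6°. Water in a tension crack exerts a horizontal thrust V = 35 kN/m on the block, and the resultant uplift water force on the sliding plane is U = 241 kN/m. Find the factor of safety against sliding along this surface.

Resolving the block weight along and normal to the plane and applying the Mohr–Coulomb strength on the joint:
N' = W cosα − U − V sinα = 2001·cos25.8° − 241 − 35·sin25.8° = 1545.3 kN/m
Driving force T = W sinα + V cosα = 2001·sin25.8° + 35·cos25.8° = 902.4 kN/m
Resisting force R = c·L + N'·tanφ_j = 0·18.5 + 1545.3·tan13.6° = 0.0 + 373.8 = 373.8 kN/m
FS = R / T = 373.8 / 902.4 = 0.414

FS = 0.41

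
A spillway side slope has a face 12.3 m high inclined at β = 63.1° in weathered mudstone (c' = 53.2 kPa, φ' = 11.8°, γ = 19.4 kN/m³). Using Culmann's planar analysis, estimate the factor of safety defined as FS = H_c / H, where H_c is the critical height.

H_c = (4c'/γ) · sinβ cosφ' / [1 − cos(β − φ')]
    = (4·53.2/19.4) · sin63.1°·cos11.8° / [1 − cos51.3°]
    = 10.969 · 0.8730 / 0.3748 = 25.55 m
FS = H_c / H = 25.55 / 12.3 = 2.077

FS = 2.08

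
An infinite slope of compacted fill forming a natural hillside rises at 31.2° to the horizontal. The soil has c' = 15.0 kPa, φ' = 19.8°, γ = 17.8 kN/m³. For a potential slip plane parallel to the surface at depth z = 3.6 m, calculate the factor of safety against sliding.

FS = 1.12

For an infinite slope with a slip plane parallel to the surface (no pore pressure): FS = [c' + γz cos²β tanφ'] / [γz sinβ cosβ].
γz = 17.8·3.6 = 64.08 kN/m²
Numerator = 15.0 + 64.08·cos²31.2°·tan19.8° = 15.0 + 64.08·0.7316·0.3600 = 31.879 kPa
Denominator = 64.08·sin31.2°·cos31.2° = 64.08·0.5180·0.8554 = 28.394 kPa
FS = 31.879 / 28.394 = 1.123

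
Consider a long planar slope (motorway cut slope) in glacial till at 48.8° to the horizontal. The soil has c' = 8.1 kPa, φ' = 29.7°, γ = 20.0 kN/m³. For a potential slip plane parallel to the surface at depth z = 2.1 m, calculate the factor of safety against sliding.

FS = 0.89

For an infinite slope with a slip plane parallel to the surface (no pore pressure): FS = [c' + γz cos²β tanφ'] / [γz sinβ cosβ].
γz = 20.0·2.1 = 42.00 kN/m²
Numerator = 8.1 + 42.00·cos²48.8°·tan29.7° = 8.1 + 42.00·0.4339·0.5704 = 18.494 kPa
Denominator = 42.00·sin48.8°·cos48.8° = 42.00·0.7524·0.6587 = 20.816 kPa
FS = 18.494 / 20.816 = 0.888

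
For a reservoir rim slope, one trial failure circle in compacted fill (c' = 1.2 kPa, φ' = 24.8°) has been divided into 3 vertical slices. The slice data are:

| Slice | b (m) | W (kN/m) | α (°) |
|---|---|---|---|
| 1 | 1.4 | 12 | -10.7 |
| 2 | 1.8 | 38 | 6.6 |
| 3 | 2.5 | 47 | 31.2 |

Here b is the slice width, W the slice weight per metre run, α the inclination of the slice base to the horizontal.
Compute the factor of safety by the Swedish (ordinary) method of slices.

FS = 1.84

Ordinary method of slices: FS = Σ[c'·Δl_i + (W_i cosα_i)·tanφ'] / Σ W_i sinα_i, with Δl_i = b_i / cosα_i.
Slice 1: Δl = 1.4/cos(-10.7°) = 1.425 m; N'_1 = 12·cos(-10.7°) = 11.8; c'Δl = 1.71; W sinα = -2.2
Slice 2: Δl = 1.8/cos6.6° = 1.812 m; N'_2 = 38·cos6.6° = 37.7; c'Δl = 2.17; W sinα = 4.4
Slice 3: Δl = 2.5/cos31.2° = 2.923 m; N'_3 = 47·cos31.2° = 40.2; c'Δl = 3.51; W sinα = 24.3
Σc'Δl = 7.4 kN/m; ΣN' = 89.7 kN/m; ΣW sinα = 26.5 kN/m
Resisting = 7.4 + 89.7·tan24.8° = 7.4 + 41.5 = 48.9 kN/m
FS = 48.9 / 26.5 = 1.845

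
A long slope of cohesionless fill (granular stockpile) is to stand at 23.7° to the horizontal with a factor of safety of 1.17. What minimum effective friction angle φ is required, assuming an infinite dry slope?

φ = 27.2°

FS = tanφ/tanβ ⇒ tanφ = FS · tanβ = 1.17 · tan23.7° = 0.5136
φ = arctan(0.5136) = 27.18°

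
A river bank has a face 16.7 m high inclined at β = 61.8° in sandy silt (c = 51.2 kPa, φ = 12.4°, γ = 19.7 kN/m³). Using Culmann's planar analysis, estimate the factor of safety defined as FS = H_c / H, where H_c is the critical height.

H_c = (4c/γ) · sinβ cosφ / [1 − cos(β − φ)]
    = (4·51.2/19.7) · sin61.8°·cos12.4° / [1 − cos49.4°]
    = 10.396 · 0.8607 / 0.3492 = 25.62 m
FS = H_c / H = 25.62 / 16.7 = 1.534

FS = 1.53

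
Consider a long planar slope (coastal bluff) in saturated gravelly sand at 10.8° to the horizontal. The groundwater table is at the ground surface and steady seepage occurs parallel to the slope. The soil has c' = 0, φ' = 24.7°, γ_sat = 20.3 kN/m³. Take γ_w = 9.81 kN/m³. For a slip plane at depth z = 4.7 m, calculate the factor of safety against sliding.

With seepage parallel to the slope and the water table at the surface, the effective normal stress on the slip plane uses the buoyant unit weight γ' = γ_sat − γ_w while the driving shear stress uses γ_sat:
FS = [c' + γ' z cos²β tanφ'] / [γ_sat z sinβ cosβ]
(For c' = 0 this reduces to FS = (γ'/γ_sat)·tanφ'/tanβ.)
γ' = 20.3 − 9.81 = 10.49 kN/m³
Numerator = 0.0 + 10.49·4.7·cos²10.8°·tan24.7° = 0.0 + 10.49·4.7·0.9649·0.4599 = 21.881 kPa
Denominator = 20.3·4.7·sin10.8°·cos10.8° = 20.3·4.7·0.1874·0.9823 = 17.561 kPa
FS = 21.881 / 17.561 = 1.246

FS = 1.25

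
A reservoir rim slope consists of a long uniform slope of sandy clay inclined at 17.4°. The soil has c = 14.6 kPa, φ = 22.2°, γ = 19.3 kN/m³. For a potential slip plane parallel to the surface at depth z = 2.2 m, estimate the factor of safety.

For an infinite slope with a slip plane parallel to the surface (no pore pressure): FS = [c + γz cos²β tanφ] / [γz sinβ cosβ].
γz = 19.3·2.2 = 42.46 kN/m²
Numerator = 14.6 + 42.46·cos²17.4°·tan22.2° = 14.6 + 42.46·0.9106·0.4081 = 30.378 kPa
Denominator = 42.46·sin17.4°·cos17.4° = 42.46·0.2990·0.9542 = 12.116 kPa
FS = 30.378 / 12.116 = 2.507

FS = 2.51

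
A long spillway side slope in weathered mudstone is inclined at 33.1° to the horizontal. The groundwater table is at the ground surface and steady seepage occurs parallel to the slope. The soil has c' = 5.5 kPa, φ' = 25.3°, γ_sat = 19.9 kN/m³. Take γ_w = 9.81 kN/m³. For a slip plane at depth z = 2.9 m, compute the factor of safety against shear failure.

FS = 0.58

With seepage parallel to the slope and the water table at the surface, the effective normal stress on the slip plane uses the buoyant unit weight γ' = γ_sat − γ_w while the driving shear stress uses γ_sat:
FS = [c' + γ' z cos²β tanφ'] / [γ_sat z sinβ cosβ]
γ' = 19.9 − 9.81 = 10.09 kN/m³
Numerator = 5.5 + 10.09·2.9·cos²33.1°·tan25.3° = 5.5 + 10.09·2.9·0.7018·0.4727 = 15.207 kPa
Denominator = 19.9·2.9·sin33.1°·cos33.1° = 19.9·2.9·0.5461·0.8377 = 26.401 kPa
FS = 15.207 / 26.401 = 0.576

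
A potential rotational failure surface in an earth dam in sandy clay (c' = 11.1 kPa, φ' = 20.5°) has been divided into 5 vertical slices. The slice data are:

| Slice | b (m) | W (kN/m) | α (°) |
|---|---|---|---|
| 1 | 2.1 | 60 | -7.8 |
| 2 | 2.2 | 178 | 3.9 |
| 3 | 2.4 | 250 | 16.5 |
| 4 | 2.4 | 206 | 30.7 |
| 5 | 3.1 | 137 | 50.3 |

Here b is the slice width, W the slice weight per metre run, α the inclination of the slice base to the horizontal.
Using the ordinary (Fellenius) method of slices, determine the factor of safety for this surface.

Ordinary method of slices: FS = Σ[c'·Δl_i + (W_i cosα_i)·tanφ'] / Σ W_i sinα_i, with Δl_i = b_i / cosα_i.
Slice 1: Δl = 2.1/cos(-7.8°) = 2.120 m; N'_1 = 60·cos(-7.8°) = 59.4; c'Δl = 23.53; W sinα = -8.1
Slice 2: Δl = 2.2/cos3.9° = 2.205 m; N'_2 = 178·cos3.9° = 177.6; c'Δl = 24.48; W sinα = 12.1
Slice 3: Δl = 2.4/cos16.5° = 2.503 m; N'_3 = 250·cos16.5° = 239.7; c'Δl = 27.78; W sinα = 71.0
Slice 4: Δl = 2.4/cos30.7° = 2.791 m; N'_4 = 206·cos30.7° = 177.1; c'Δl = 30.98; W sinα = 105.2
Slice 5: Δl = 3.1/cos50.3° = 4.853 m; N'_5 = 137·cos50.3° = 87.5; c'Δl = 53.87; W sinα = 105.4
Σc'Δl = 160.6 kN/m; ΣN' = 741.4 kN/m; ΣW sinα = 285.5 kN/m
Resisting = 160.6 + 741.4·tan20.5° = 160.6 + 277.2 = 437.8 kN/m
FS = 437.8 / 285.5 = 1.533

FS = 1.53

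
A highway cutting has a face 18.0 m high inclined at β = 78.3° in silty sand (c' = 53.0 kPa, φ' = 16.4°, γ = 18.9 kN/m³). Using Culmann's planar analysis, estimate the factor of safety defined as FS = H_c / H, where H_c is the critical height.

FS = 1.11

H_c = (4c'/γ) · sinβ cosφ' / [1 − cos(β − φ')]
    = (4·53.0/18.9) · sin78.3°·cos16.4° / [1 − cos61.9°]
    = 11.217 · 0.9394 / 0.5290 = 19.92 m
FS = H_c / H = 19.92 / 18.0 = 1.107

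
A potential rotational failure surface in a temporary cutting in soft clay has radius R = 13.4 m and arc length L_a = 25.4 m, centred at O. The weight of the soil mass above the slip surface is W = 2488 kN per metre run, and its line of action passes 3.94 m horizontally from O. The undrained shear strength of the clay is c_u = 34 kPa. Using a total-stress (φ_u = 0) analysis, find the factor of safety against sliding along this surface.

Taking moments about the centre O, the resisting moment is provided by the undrained shear strength acting along the arc:
M_R = c_u·L_a·R = 34·25.40·13.4 = 11572.2 kN·m/m
M_D = W·d = 2488·3.94 = 9802.7 kN·m/m
FS = M_R / M_D = 11572.2 / 9802.7 = 1.181

FS = 1.18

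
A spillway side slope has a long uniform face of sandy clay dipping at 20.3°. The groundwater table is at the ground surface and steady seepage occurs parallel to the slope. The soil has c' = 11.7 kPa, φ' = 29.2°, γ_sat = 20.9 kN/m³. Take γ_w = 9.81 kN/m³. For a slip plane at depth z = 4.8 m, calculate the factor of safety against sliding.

With seepage parallel to the slope and the water table at the surface, the effective normal stress on the slip plane uses the buoyant unit weight γ' = γ_sat − γ_w while the driving shear stress uses γ_sat:
FS = [c' + γ' z cos²β tanφ'] / [γ_sat z sinβ cosβ]
γ' = 20.9 − 9.81 = 11.09 kN/m³
Numerator = 11.7 + 11.09·4.8·cos²20.3°·tan29.2° = 11.7 + 11.09·4.8·0.8796·0.5589 = 37.869 kPa
Denominator = 20.9·4.8·sin20.3°·cos20.3° = 20.9·4.8·0.3469·0.9379 = 32.643 kPa
FS = 37.869 / 32.643 = 1.160

FS = 1.16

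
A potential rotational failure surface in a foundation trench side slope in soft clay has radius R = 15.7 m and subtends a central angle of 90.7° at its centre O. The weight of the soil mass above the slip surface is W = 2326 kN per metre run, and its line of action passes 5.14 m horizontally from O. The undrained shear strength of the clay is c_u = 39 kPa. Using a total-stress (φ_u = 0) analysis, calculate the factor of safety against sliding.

FS = 1.27

Taking moments about the centre O, the resisting moment is provided by the undrained shear strength acting along the arc:
Arc length L_a = R·θ = 15.7·(90.7°·π/180) = 15.7·1.5830 = 24.85 m
M_R = c_u·L_a·R = 39·24.85·15.7 = 15217.7 kN·m/m
M_D = W·d = 2326·5.14 = 11955.6 kN·m/m
FS = M_R / M_D = 15217.7 / 11955.6 = 1.273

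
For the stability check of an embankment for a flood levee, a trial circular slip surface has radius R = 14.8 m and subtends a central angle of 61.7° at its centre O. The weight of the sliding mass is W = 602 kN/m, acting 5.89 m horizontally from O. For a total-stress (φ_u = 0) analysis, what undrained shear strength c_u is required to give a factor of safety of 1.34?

c_u = 20.1 kPa

FS = c_u·L_a·R / (W·d), so c_u = FS·W·d / (L_a·R).
Arc length L_a = R·θ = 14.8·(61.7°·π/180) = 14.8·1.0769 = 15.94 m
c_u = 1.34·602·5.89 / (15.94·14.8) = 4751.3 / 235.88 = 20.14 kPa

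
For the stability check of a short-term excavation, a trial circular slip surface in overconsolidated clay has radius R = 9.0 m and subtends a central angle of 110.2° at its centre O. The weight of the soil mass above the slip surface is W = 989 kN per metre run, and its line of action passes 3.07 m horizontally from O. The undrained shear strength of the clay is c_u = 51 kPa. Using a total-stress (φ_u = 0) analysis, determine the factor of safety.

FS = 2.62

Taking moments about the centre O, the resisting moment is provided by the undrained shear strength acting along the arc:
Arc length L_a = R·θ = 9.0·(110.2°·π/180) = 9.0·1.9234 = 17.31 m
M_R = c_u·L_a·R = 51·17.31·9.0 = 7945.4 kN·m/m
M_D = W·d = 989·3.07 = 3036.2 kN·m/m
FS = M_R / M_D = 7945.4 / 3036.2 = 2.617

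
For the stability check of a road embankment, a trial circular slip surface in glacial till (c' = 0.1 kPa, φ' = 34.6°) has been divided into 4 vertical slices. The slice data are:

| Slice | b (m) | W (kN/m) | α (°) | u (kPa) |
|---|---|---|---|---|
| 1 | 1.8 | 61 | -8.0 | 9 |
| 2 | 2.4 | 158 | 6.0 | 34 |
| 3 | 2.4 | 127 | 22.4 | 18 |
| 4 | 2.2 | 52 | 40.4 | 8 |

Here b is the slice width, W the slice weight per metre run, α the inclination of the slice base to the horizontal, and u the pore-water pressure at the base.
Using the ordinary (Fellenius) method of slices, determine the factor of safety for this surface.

Ordinary method of slices: FS = Σ[c'·Δl_i + (W_i cosα_i − u_i·Δl_i)·tanφ'] / Σ W_i sinα_i, with Δl_i = b_i / cosα_i.
Slice 1: Δl = 1.8/cos(-8.0°) = 1.818 m; N'_1 = 61·cos(-8.0°) − 9·1.818 = 44.0; c'Δl = 0.18; W sinα = -8.5
Slice 2: Δl = 2.4/cos6.0° = 2.413 m; N'_2 = 158·cos6.0° − 34·2.413 = 75.1; c'Δl = 0.24; W sinα = 16.5
Slice 3: Δl = 2.4/cos22.4° = 2.596 m; N'_3 = 127·cos22.4° − 18·2.596 = 70.7; c'Δl = 0.26; W sinα = 48.4
Slice 4: Δl = 2.2/cos40.4° = 2.889 m; N'_4 = 52·cos40.4° − 8·2.889 = 16.5; c'Δl = 0.29; W sinα = 33.7
Σc'Δl = 1.0 kN/m; ΣN' = 206.3 kN/m; ΣW sinα = 90.1 kN/m
Resisting = 1.0 + 206.3·tan34.6° = 1.0 + 142.3 = 143.3 kN/m
FS = 143.3 / 90.1 = 1.590

FS = 1.59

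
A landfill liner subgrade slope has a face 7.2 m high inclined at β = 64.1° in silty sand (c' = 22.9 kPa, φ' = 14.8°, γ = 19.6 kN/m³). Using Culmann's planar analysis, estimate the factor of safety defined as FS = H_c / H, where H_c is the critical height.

H_c = (4c'/γ) · sinβ cosφ' / [1 − cos(β − φ')]
    = (4·22.9/19.6) · sin64.1°·cos14.8° / [1 − cos49.3°]
    = 4.673 · 0.8697 / 0.3479 = 11.68 m
FS = H_c / H = 11.68 / 7.2 = 1.623

FS = 1.62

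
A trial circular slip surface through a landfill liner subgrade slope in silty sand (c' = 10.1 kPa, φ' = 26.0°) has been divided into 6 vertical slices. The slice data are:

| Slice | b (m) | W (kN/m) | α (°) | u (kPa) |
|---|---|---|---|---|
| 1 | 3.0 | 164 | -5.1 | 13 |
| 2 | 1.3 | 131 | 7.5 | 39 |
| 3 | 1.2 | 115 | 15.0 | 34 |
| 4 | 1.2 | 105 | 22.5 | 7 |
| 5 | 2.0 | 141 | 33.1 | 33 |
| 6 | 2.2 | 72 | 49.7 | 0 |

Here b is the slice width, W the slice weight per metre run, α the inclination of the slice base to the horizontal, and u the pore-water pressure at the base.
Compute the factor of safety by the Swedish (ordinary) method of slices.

Ordinary method of slices: FS = Σ[c'·Δl_i + (W_i cosα_i − u_i·Δl_i)·tanφ'] / Σ W_i sinα_i, with Δl_i = b_i / cosα_i.
Slice 1: Δl = 3.0/cos(-5.1°) = 3.012 m; N'_1 = 164·cos(-5.1°) − 13·3.012 = 124.2; c'Δl = 30.42; W sinα = -14.6
Slice 2: Δl = 1.3/cos7.5° = 1.311 m; N'_2 = 131·cos7.5° − 39·1.311 = 78.7; c'Δl = 13.24; W sinα = 17.1
Slice 3: Δl = 1.2/cos15.0° = 1.242 m; N'_3 = 115·cos15.0° − 34·1.242 = 68.8; c'Δl = 12.55; W sinα = 29.8
Slice 4: Δl = 1.2/cos22.5° = 1.299 m; N'_4 = 105·cos22.5° − 7·1.299 = 87.9; c'Δl = 13.12; W sinα = 40.2
Slice 5: Δl = 2.0/cos33.1° = 2.387 m; N'_5 = 141·cos33.1° − 33·2.387 = 39.3; c'Δl = 24.11; W sinα = 77.0
Slice 6: Δl = 2.2/cos49.7° = 3.401 m; N'_6 = 72·cos49.7° − 0·3.401 = 46.6; c'Δl = 34.35; W sinα = 54.9
Σc'Δl = 127.8 kN/m; ΣN' = 445.6 kN/m; ΣW sinα = 204.4 kN/m
Resisting = 127.8 + 445.6·tan26.0° = 127.8 + 217.3 = 345.1 kN/m
FS = 345.1 / 204.4 = 1.689

FS = 1.69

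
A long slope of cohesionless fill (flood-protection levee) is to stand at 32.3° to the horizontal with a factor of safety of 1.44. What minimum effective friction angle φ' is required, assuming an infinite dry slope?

FS = tanφ'/tanβ ⇒ tanφ' = FS · tanβ = 1.44 · tan32.3° = 0.9103
φ' = arctan(0.9103) = 42.31°

φ' = 42.3°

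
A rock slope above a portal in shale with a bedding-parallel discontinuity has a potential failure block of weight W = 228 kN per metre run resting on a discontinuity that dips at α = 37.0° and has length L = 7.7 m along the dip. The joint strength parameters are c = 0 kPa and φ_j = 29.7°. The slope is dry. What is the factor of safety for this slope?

Resolving the block weight along and normal to the plane and applying the Mohr–Coulomb strength on the joint:
N' = W cosα = 228·cos37.0° = 182.1 kN/m
Driving force T = W sinα = 228·sin37.0° = 137.2 kN/m
Resisting force R = c·L + N'·tanφ_j = 0·7.7 + 182.1·tan29.7° = 0.0 + 103.9 = 103.9 kN/m
FS = R / T = 103.9 / 137.2 = 0.757

FS = 0.76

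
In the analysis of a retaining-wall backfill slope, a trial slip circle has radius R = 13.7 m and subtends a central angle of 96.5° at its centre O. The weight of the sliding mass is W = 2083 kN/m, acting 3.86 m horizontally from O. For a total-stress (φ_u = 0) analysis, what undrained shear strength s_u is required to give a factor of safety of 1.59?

s_u = 40.4 kPa

FS = s_u·L_a·R / (W·d), so s_u = FS·W·d / (L_a·R).
Arc length L_a = R·θ = 13.7·(96.5°·π/180) = 13.7·1.6842 = 23.07 m
s_u = 1.59·2083·3.86 / (23.07·13.7) = 12784.2 / 316.12 = 40.44 kPa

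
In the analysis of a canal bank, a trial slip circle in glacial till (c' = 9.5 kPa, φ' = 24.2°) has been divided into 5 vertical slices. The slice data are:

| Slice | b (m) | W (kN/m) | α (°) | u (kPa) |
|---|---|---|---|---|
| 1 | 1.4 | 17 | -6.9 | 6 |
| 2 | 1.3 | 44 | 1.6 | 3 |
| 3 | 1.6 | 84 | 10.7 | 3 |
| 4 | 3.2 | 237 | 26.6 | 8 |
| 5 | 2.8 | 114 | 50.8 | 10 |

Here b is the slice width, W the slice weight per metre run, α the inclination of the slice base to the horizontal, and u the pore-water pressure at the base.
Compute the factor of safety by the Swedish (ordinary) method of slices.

FS = 1.28

Ordinary method of slices: FS = Σ[c'·Δl_i + (W_i cosα_i − u_i·Δl_i)·tanφ'] / Σ W_i sinα_i, with Δl_i = b_i / cosα_i.
Slice 1: Δl = 1.4/cos(-6.9°) = 1.410 m; N'_1 = 17·cos(-6.9°) − 6·1.410 = 8.4; c'Δl = 13.40; W sinα = -2.0
Slice 2: Δl = 1.3/cos1.6° = 1.301 m; N'_2 = 44·cos1.6° − 3·1.301 = 40.1; c'Δl = 12.35; W sinα = 1.2
Slice 3: Δl = 1.6/cos10.7° = 1.628 m; N'_3 = 84·cos10.7° − 3·1.628 = 77.7; c'Δl = 15.47; W sinα = 15.6
Slice 4: Δl = 3.2/cos26.6° = 3.579 m; N'_4 = 237·cos26.6° − 8·3.579 = 183.3; c'Δl = 34.00; W sinα = 106.1
Slice 5: Δl = 2.8/cos50.8° = 4.430 m; N'_5 = 114·cos50.8° − 10·4.430 = 27.7; c'Δl = 42.09; W sinα = 88.3
Σc'Δl = 117.3 kN/m; ΣN' = 337.2 kN/m; ΣW sinα = 209.2 kN/m
Resisting = 117.3 + 337.2·tan24.2° = 117.3 + 151.5 = 268.8 kN/m
FS = 268.8 / 209.2 = 1.285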